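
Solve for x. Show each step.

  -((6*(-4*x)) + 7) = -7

Step 1. [-((6*(-4*x)) + 7) = -7] LHS negated; negate both sides, so neg: (6*(-4*x)) + 7 = 7.
Step 2. [(6*(-4*x)) + 7 = 7] 7 comes off first (subtract 7). So sub: 6*(-4*x) = 0.
Step 3. [6*(-4*x) = 0] 6 out front; divide by 6, so div: -4*x = 0.
Step 4. [-4*x = 0] -4 out front; divide by -4. So div: x = 0.

Answer: x ∈ {0}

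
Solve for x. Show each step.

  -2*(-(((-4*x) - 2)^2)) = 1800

Step 1. [-2*(-(((-4*x) - 2)^2)) = 1800] divide by the outer -2. So div: -(((-4*x) - 2)^2) = -900.
Step 2. [-(((-4*x) - 2)^2) = -900] leading − — multiply by −1 ⇒ neg: ((-4*x) - 2)^2 = 900.
Step 3. [((-4*x) - 2)^2 = 900] √ both sides: 900 ≥ 0 gives two branches. So sqrt: (-4*x) - 2 = 30 or -30.
Step 4. [(-4*x) - 2 = 30 or -30] peel the -2: add 2 from each side ⇒ sub: -4*x = 32 or -28.
Step 5. [-4*x = 32 or -28] divide by the outer -4 ⇒ div: x = -8 or 7.

Answer: x ∈ {-8, 7}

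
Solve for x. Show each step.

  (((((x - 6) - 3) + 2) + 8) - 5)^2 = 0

Step 1. [(((((x - 6) - 3) + 2) + 8) - 5)^2 = 0] √ both sides: 0 ≥ 0 gives two branches ⇒ sqrt: ((((x - 6) - 3) + 2) + 8) - 5 = 0.
Step 2. [((((x - 6) - 3) + 2) + 8) - 5 = 0] 5 comes off first (add 5) ⇒ sub: (((x - 6) - 3) + 2) + 8 = 5.
Step 3. [(((x - 6) - 3) + 2) + 8 = 5] peel the +8: subtract 8 from each side. So sub: ((x - 6) - 3) + 2 = -3.
Step 4. [((x - 6) - 3) + 2 = -3] +2 is outermost — subtract 2 both sides. So sub: (x - 6) - 3 = -5.
Step 5. [(x - 6) - 3 = -5] peel the -3: add 3 from each side. So sub: x - 6 = -2.
Step 6. [x - 6 = -2] the outer -6 inverts by adding 6. So sub: x = 4.

Answer: x ∈ {4}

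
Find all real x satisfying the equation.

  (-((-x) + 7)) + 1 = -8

Step 1. [(-((-x) + 7)) + 1 = -8] 1 comes off first (subtract 1). So sub: -((-x) + 7) = -9.
Step 2. [-((-x) + 7) = -9] flip signs both sides ⇒ neg: (-x) + 7 = 9.
Step 3. [(-x) + 7 = 9] 7 comes off first (subtract 7), so sub: -x = 2.
Step 4. [-x = 2] LHS negated; negate both sides ⇒ neg: x = -2.

Answer: x ∈ {-2}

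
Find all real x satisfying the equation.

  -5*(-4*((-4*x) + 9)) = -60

Step 1. [-5*(-4*((-4*x) + 9)) = -60] LHS = -5·(…); ÷-5 both sides ⇒ div: -4*((-4*x) + 9) = 12.
Step 2. [-4*((-4*x) + 9) = 12] -4 out front; divide by -4. So div: (-4*x) + 9 = -3.
Step 3. [(-4*x) + 9 = -3] +9 is outermost — subtract 9 both sides ⇒ sub: -4*x = -12.
Step 4. [-4*x = -12] leading coefficient -4: divide by -4. So div: x = 3.

Answer: x ∈ {3}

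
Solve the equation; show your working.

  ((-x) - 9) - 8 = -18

Step 1. [((-x) - 9) - 8 = -18] add 8: x sits inside (… - 8), so sub: (-x) - 9 = -10.
Step 2. [(-x) - 9 = -10] the outer -9 inverts by adding 9 ⇒ sub: -x = -1.
Step 3. [-x = -1] flip signs both sides, so neg: x = 1.

Answer: x ∈ {1}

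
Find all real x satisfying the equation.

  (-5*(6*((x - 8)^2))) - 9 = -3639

Step 1. [(-5*(6*((x - 8)^2))) - 9 = -3639] add 9: x sits inside (… - 9), so sub: -5*(6*((x - 8)^2)) = -3630.
Step 2. [-5*(6*((x - 8)^2)) = -3630] -5·(inner) — divide through by -5. So div: 6*((x - 8)^2) = 726.
Step 3. [6*((x - 8)^2) = 726] 6·(inner) — divide through by 6. So div: (x - 8)^2 = 121.
Step 4. [(x - 8)^2 = 121] 121 ≥ 0, LHS is (·)² — take ±√, so sqrt: x - 8 = 11 or -11.
Step 5. [x - 8 = 11 or -11] the outer -8 inverts by adding 8 ⇒ sub: x = 19 or -3.

Answer: x ∈ {-3, 19}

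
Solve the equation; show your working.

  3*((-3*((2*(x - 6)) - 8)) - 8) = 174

Step 1. [3*((-3*((2*(x - 6)) - 8)) - 8) = 174] 3 out front; divide by 3, so div: (-3*((2*(x - 6)) - 8)) - 8 = 58.
Step 2. [(-3*((2*(x - 6)) - 8)) - 8 = 58] peel the -8: add 8 from each side. So sub: -3*((2*(x - 6)) - 8) = 66.
Step 3. [-3*((2*(x - 6)) - 8) = 66] leading coefficient -3: divide by -3, so div: (2*(x - 6)) - 8 = -22.
Step 4. [(2*(x - 6)) - 8 = -22] 2 divides every term; factor it out. So factor: (x - 6) - 4 = -11.
Step 5. [(x - 6) - 4 = -11] 4 comes off first (add 4) ⇒ sub: x - 6 = -7.
Step 6. [x - 6 = -7] peel the -6: add 6 from each side. So sub: x = -1.

Answer: x ∈ {-1}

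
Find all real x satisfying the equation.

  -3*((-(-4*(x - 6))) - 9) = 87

Step 1. [-3*((-(-4*(x - 6))) - 9) = 87] divide by the outer -3, so div: (-(-4*(x - 6))) - 9 = -29.
Step 2. [(-(-4*(x - 6))) - 9 = -29] peel the -9: add 9 from each side ⇒ sub: -(-4*(x - 6)) = -20.
Step 3. [-(-4*(x - 6)) = -20] LHS negated; negate both sides. So neg: -4*(x - 6) = 20.
Step 4. [-4*(x - 6) = 20] -4·(inner) — divide through by -4 ⇒ div: x - 6 = -5.
Step 5. [x - 6 = -5] peel the -6: add 6 from each side ⇒ sub: x = 1.

Answer: x ∈ {1}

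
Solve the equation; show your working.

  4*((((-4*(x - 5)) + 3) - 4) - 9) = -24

Step 1. [4*((((-4*(x - 5)) + 3) - 4) - 9) = -24] 4 out front; divide by 4. So div: (((-4*(x - 5)) + 3) - 4) - 9 = -6.
Step 2. [(((-4*(x - 5)) + 3) - 4) - 9 = -6] 9 comes off first (add 9) ⇒ sub: ((-4*(x - 5)) + 3) - 4 = 3.
Step 3. [((-4*(x - 5)) + 3) - 4 = 3] the outer -4 inverts by adding 4. So sub: (-4*(x - 5)) + 3 = 7.
Step 4. [(-4*(x - 5)) + 3 = 7] peel the +3: subtract 3 from each side ⇒ sub: -4*(x - 5) = 4.
Step 5. [-4*(x - 5) = 4] -4·(inner) — divide through by -4, so div: x - 5 = -1.
Step 6. [x - 5 = -1] peel the -5: add 5 from each side ⇒ sub: x = 4.

Answer: x ∈ {4}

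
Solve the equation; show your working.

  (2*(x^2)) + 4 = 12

Step 1. [(2*(x^2)) + 4 = 12] subtract 4: x sits inside (… + 4). So sub: 2*(x^2) = 8.
Step 2. [2*(x^2) = 8] LHS = 2·(…); ÷2 both sides, so div: x^2 = 4.
Step 3. [x^2 = 4] √ both sides: 4 ≥ 0 gives two branches. So sqrt: x = 2 or -2.

Answer: x ∈ {-2, 2}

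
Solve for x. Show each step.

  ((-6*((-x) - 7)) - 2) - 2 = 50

Step 1. [((-6*((-x) - 7)) - 2) - 2 = 50] 2 comes off first (add 2), so sub: (-6*((-x) - 7)) - 2 = 52.
Step 2. [(-6*((-x) - 7)) - 2 = 52] the outer -2 inverts by adding 2, so sub: -6*((-x) - 7) = 54.
Step 3. [-6*((-x) - 7) = 54] LHS = -6·(…); ÷-6 both sides, so div: (-x) - 7 = -9.
Step 4. [(-x) - 7 = -9] the outer -7 inverts by adding 7 ⇒ sub: -x = -2.
Step 5. [-x = -2] flip signs both sides. So neg: x = 2.

Answer: x ∈ {2}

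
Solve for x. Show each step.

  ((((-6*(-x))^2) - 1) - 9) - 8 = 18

Step 1. [((((-6*(-x))^2) - 1) - 9) - 8 = 18] peel the -8: add 8 from each side, so sub: (((-6*(-x))^2) - 1) - 9 = 26.
Step 2. [(((-6*(-x))^2) - 1) - 9 = 26] peel the -9: add 9 from each side. So sub: ((-6*(-x))^2) - 1 = 35.
Step 3. [((-6*(-x))^2) - 1 = 35] the outer -1 inverts by adding 1. So sub: (-6*(-x))^2 = 36.
Step 4. [(-6*(-x))^2 = 36] √ both sides: 36 ≥ 0 gives two branches. So sqrt: -6*(-x) = 6 or -6.
Step 5. [-6*(-x) = 6 or -6] LHS = -6·(…); ÷-6 both sides, so div: -x = -1 or 1.
Step 6. [-x = -1 or 1] flip signs both sides, so neg: x = 1 or -1.

Answer: x ∈ {-1, 1}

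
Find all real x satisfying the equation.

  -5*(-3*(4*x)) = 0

Step 1. [-5*(-3*(4*x)) = 0] leading coefficient -5: divide by -5, so div: -3*(4*x) = 0.
Step 2. [-3*(4*x) = 0] -3 out front; divide by -3, so div: 4*x = 0.
Step 3. [4*x = 0] 4 out front; divide by 4. So div: x = 0.

Answer: x ∈ {0}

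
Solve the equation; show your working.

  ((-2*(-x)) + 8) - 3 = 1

Step 1. [((-2*(-x)) + 8) - 3 = 1] -3 is outermost — add 3 both sides. So sub: (-2*(-x)) + 8 = 4.
Step 2. [(-2*(-x)) + 8 = 4] peel the +8: subtract 8 from each side. So sub: -2*(-x) = -4.
Step 3. [-2*(-x) = -4] divide by the outer -2 ⇒ div: -x = 2.
Step 4. [-x = 2] LHS negated; negate both sides ⇒ neg: x = -2.

Answer: x ∈ {-2}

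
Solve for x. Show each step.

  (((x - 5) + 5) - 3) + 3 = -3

Step 1. [(((x - 5) + 5) - 3) + 3 = -3] 3 comes off first (subtract 3), so sub: ((x - 5) + 5) - 3 = -6.
Step 2. [((x - 5) + 5) - 3 = -6] the outer -3 inverts by adding 3, so sub: (x - 5) + 5 = -3.
Step 3. [(x - 5) + 5 = -3] peel the +5: subtract 5 from each side, so sub: x - 5 = -8.
Step 4. [x - 5 = -8] the outer -5 inverts by adding 5. So sub: x = -3.

Answer: x ∈ {-3}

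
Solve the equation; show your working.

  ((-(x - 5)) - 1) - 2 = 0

Step 1. [((-(x - 5)) - 1) - 2 = 0] add 2: x sits inside (… - 2). So sub: (-(x - 5)) - 1 = 2.
Step 2. [(-(x - 5)) - 1 = 2] -1 is outermost — add 1 both sides. So sub: -(x - 5) = 3.
Step 3. [-(x - 5) = 3] flip signs both sides. So neg: x - 5 = -3.
Step 4. [x - 5 = -3] 5 comes off first (add 5) ⇒ sub: x = 2.

Answer: x ∈ {2}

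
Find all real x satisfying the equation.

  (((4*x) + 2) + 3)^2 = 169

Step 1. [(((4*x) + 2) + 3)^2 = 169] √ both sides: 169 ≥ 0 gives two branches. So sqrt: ((4*x) + 2) + 3 = 13 or -13.
Step 2. [((4*x) + 2) + 3 = 13 or -13] 3 comes off first (subtract 3) ⇒ sub: (4*x) + 2 = 10 or -16.
Step 3. [(4*x) + 2 = 10 or -16] +2 is outermost — subtract 2 both sides, so sub: 4*x = 8 or -18.
Step 4. [4*x = 8 or -18] 4 out front; divide by 4. So div: x = 2 or -9/2.

Answer: x ∈ {-9/2, 2}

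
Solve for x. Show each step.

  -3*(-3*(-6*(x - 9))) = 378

Step 1. [-3*(-3*(-6*(x - 9))) = 378] LHS = -3·(…); ÷-3 both sides, so div: -3*(-6*(x - 9)) = -126.
Step 2. [-3*(-6*(x - 9)) = -126] LHS = -3·(…); ÷-3 both sides. So div: -6*(x - 9) = 42.
Step 3. [-6*(x - 9) = 42] LHS = -6·(…); ÷-6 both sides, so div: x - 9 = -7.
Step 4. [x - 9 = -7] the outer -9 inverts by adding 9. So sub: x = 2.

Answer: x ∈ {2}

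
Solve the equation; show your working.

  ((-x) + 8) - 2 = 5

Step 1. [((-x) + 8) - 2 = 5] the outer -2 inverts by adding 2, so sub: (-x) + 8 = 7.
Step 2. [(-x) + 8 = 7] subtract 8: x sits inside (… + 8) ⇒ sub: -x = -1.
Step 3. [-x = -1] flip signs both sides. So neg: x = 1.

Answer: x ∈ {1}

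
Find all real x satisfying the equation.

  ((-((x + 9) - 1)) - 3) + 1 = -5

Step 1. [((-((x + 9) - 1)) - 3) + 1 = -5] subtract 1: x sits inside (… + 1) ⇒ sub: (-((x + 9) - 1)) - 3 = -6.
Step 2. [(-((x + 9) - 1)) - 3 = -6] 3 comes off first (add 3), so sub: -((x + 9) - 1) = -3.
Step 3. [-((x + 9) - 1) = -3] LHS negated; negate both sides. So neg: (x + 9) - 1 = 3.
Step 4. [(x + 9) - 1 = 3] add 1: x sits inside (… - 1). So sub: x + 9 = 4.
Step 5. [x + 9 = 4] subtract 9: x sits inside (… + 9). So sub: x = -5.

Answer: x ∈ {-5}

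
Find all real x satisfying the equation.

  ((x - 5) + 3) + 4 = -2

Step 1. [((x - 5) + 3) + 4 = -2] subtract 4: x sits inside (… + 4), so sub: (x - 5) + 3 = -6.
Step 2. [(x - 5) + 3 = -6] the outer +3 inverts by subtracting 3 ⇒ sub: x - 5 = -9.
Step 3. [x - 5 = -9] peel the -5: add 5 from each side ⇒ sub: x = -4.

Answer: x ∈ {-4}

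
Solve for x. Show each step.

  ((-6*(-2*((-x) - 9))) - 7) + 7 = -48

Step 1. [((-6*(-2*((-x) - 9))) - 7) + 7 = -48] 7 comes off first (subtract 7) ⇒ sub: (-6*(-2*((-x) - 9))) - 7 = -55.
Step 2. [(-6*(-2*((-x) - 9))) - 7 = -55] -7 is outermost — add 7 both sides ⇒ sub: -6*(-2*((-x) - 9)) = -48.
Step 3. [-6*(-2*((-x) - 9)) = -48] -6 out front; divide by -6, so div: -2*((-x) - 9) = 8.
Step 4. [-2*((-x) - 9) = 8] LHS = -2·(…); ÷-2 both sides ⇒ div: (-x) - 9 = -4.
Step 5. [(-x) - 9 = -4] add 9: x sits inside (… - 9) ⇒ sub: -x = 5.
Step 6. [-x = 5] LHS negated; negate both sides. So neg: x = -5.

Answer: x ∈ {-5}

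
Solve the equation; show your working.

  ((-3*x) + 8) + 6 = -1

Step 1. [((-3*x) + 8) + 6 = -1] +6 is outermost — subtract 6 both sides, so sub: (-3*x) + 8 = -7.
Step 2. [(-3*x) + 8 = -7] 8 comes off first (subtract 8), so sub: -3*x = -15.
Step 3. [-3*x = -15] -3 out front; divide by -3. So div: x = 5.

Answer: x ∈ {5}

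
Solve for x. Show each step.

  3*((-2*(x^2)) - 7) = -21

Step 1. [3*((-2*(x^2)) - 7) = -21] 3·(inner) — divide through by 3 ⇒ div: (-2*(x^2)) - 7 = -7.
Step 2. [(-2*(x^2)) - 7 = -7] 7 comes off first (add 7). So sub: -2*(x^2) = 0.
Step 3. [-2*(x^2) = 0] leading coefficient -2: divide by -2, so div: x^2 = 0.
Step 4. [x^2 = 0] LHS squared, RHS 0 ≥ 0: apply √ (±), so sqrt: x = 0.

Answer: x ∈ {0}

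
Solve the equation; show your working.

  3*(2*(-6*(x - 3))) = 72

Step 1. [3*(2*(-6*(x - 3))) = 72] LHS = 3·(…); ÷3 both sides. So div: 2*(-6*(x - 3)) = 24.
Step 2. [2*(-6*(x - 3)) = 24] leading coefficient 2: divide by 2. So div: -6*(x - 3) = 12.
Step 3. [-6*(x - 3) = 12] -6·(inner) — divide through by -6. So div: x - 3 = -2.
Step 4. [x - 3 = -2] the outer -3 inverts by adding 3 ⇒ sub: x = 1.

Answer: x ∈ {1}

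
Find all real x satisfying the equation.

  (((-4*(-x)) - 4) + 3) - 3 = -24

Step 1. [(((-4*(-x)) - 4) + 3) - 3 = -24] add 3: x sits inside (… - 3), so sub: ((-4*(-x)) - 4) + 3 = -21.
Step 2. [((-4*(-x)) - 4) + 3 = -21] the outer +3 inverts by subtracting 3, so sub: (-4*(-x)) - 4 = -24.
Step 3. [(-4*(-x)) - 4 = -24] -4 | LHS and -4 | -24: pull -4 out ⇒ factor: (-x) + 1 = 6.
Step 4. [(-x) + 1 = 6] subtract 1: x sits inside (… + 1). So sub: -x = 5.
Step 5. [-x = 5] LHS negated; negate both sides ⇒ neg: x = -5.

Answer: x ∈ {-5}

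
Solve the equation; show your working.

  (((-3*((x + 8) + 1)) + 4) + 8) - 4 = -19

Step 1. [(((-3*((x + 8) + 1)) + 4) + 8) - 4 = -19] 4 comes off first (add 4). So sub: ((-3*((x + 8) + 1)) + 4) + 8 = -15.
Step 2. [((-3*((x + 8) + 1)) + 4) + 8 = -15] +8 is outermost — subtract 8 both sides, so sub: (-3*((x + 8) + 1)) + 4 = -23.
Step 3. [(-3*((x + 8) + 1)) + 4 = -23] subtract 4: x sits inside (… + 4), so sub: -3*((x + 8) + 1) = -27.
Step 4. [-3*((x + 8) + 1) = -27] divide by the outer -3, so div: (x + 8) + 1 = 9.
Step 5. [(x + 8) + 1 = 9] peel the +1: subtract 1 from each side, so sub: x + 8 = 8.
Step 6. [x + 8 = 8] the outer +8 inverts by subtracting 8. So sub: x = 0.

Answer: x ∈ {0}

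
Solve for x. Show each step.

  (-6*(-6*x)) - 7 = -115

Step 1. [(-6*(-6*x)) - 7 = -115] the outer -7 inverts by adding 7 ⇒ sub: -6*(-6*x) = -108.
Step 2. [-6*(-6*x) = -108] -6 out front; divide by -6 ⇒ div: -6*x = 18.
Step 3. [-6*x = 18] leading coefficient -6: divide by -6, so div: x = -3.

Answer: x ∈ {-3}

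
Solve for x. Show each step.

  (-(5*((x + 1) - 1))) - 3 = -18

Step 1. [(-(5*((x + 1) - 1))) - 3 = -18] -3 is outermost — add 3 both sides ⇒ sub: -(5*((x + 1) - 1)) = -15.
Step 2. [-(5*((x + 1) - 1)) = -15] leading − — multiply by −1. So neg: 5*((x + 1) - 1) = 15.
Step 3. [5*((x + 1) - 1) = 15] LHS = 5·(…); ÷5 both sides, so div: (x + 1) - 1 = 3.
Step 4. [(x + 1) - 1 = 3] peel the -1: add 1 from each side. So sub: x + 1 = 4.
Step 5. [x + 1 = 4] subtract 1: x sits inside (… + 1) ⇒ sub: x = 3.

Answer: x ∈ {3}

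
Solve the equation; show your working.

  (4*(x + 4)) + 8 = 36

Step 1. [(4*(x + 4)) + 8 = 36] the outer +8 inverts by subtracting 8, so sub: 4*(x + 4) = 28.
Step 2. [4*(x + 4) = 28] LHS = 4·(…); ÷4 both sides. So div: x + 4 = 7.
Step 3. [x + 4 = 7] subtract 4: x sits inside (… + 4) ⇒ sub: x = 3.

Answer: x ∈ {3}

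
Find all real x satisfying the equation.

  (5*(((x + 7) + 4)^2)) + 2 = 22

Step 1. [(5*(((x + 7) + 4)^2)) + 2 = 22] 2 comes off first (subtract 2). So sub: 5*(((x + 7) + 4)^2) = 20.
Step 2. [5*(((x + 7) + 4)^2) = 20] LHS = 5·(…); ÷5 both sides ⇒ div: ((x + 7) + 4)^2 = 4.
Step 3. [((x + 7) + 4)^2 = 4] √ both sides: 4 ≥ 0 gives two branches. So sqrt: (x + 7) + 4 = 2 or -2.
Step 4. [(x + 7) + 4 = 2 or -2] subtract 4: x sits inside (… + 4) ⇒ sub: x + 7 = -2 or -6.
Step 5. [x + 7 = -2 or -6] subtract 7: x sits inside (… + 7), so sub: x = -9 or -13.

Answer: x ∈ {-13, -9}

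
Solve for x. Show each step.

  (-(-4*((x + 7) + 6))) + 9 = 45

Step 1. [(-(-4*((x + 7) + 6))) + 9 = 45] +9 is outermost — subtract 9 both sides, so sub: -(-4*((x + 7) + 6)) = 36.
Step 2. [-(-4*((x + 7) + 6)) = 36] leading − — multiply by −1, so neg: -4*((x + 7) + 6) = -36.
Step 3. [-4*((x + 7) + 6) = -36] divide by the outer -4, so div: (x + 7) + 6 = 9.
Step 4. [(x + 7) + 6 = 9] subtract 6: x sits inside (… + 6), so sub: x + 7 = 3.
Step 5. [x + 7 = 3] +7 is outermost — subtract 7 both sides, so sub: x = -4.

Answer: x ∈ {-4}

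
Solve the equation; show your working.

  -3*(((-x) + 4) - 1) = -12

Step 1. [-3*(((-x) + 4) - 1) = -12] leading coefficient -3: divide by -3. So div: ((-x) + 4) - 1 = 4.
Step 2. [((-x) + 4) - 1 = 4] -1 is outermost — add 1 both sides, so sub: (-x) + 4 = 5.
Step 3. [(-x) + 4 = 5] subtract 4: x sits inside (… + 4) ⇒ sub: -x = 1.
Step 4. [-x = 1] flip signs both sides ⇒ neg: x = -1.

Answer: x ∈ {-1}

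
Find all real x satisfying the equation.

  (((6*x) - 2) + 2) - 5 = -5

Step 1. [(((6*x) - 2) + 2) - 5 = -5] 5 comes off first (add 5) ⇒ sub: ((6*x) - 2) + 2 = 0.
Step 2. [((6*x) - 2) + 2 = 0] peel the +2: subtract 2 from each side, so sub: (6*x) - 2 = -2.
Step 3. [(6*x) - 2 = -2] peel the -2: add 2 from each side. So sub: 6*x = 0.
Step 4. [6*x = 0] divide by the outer 6 ⇒ div: x = 0.

Answer: x ∈ {0}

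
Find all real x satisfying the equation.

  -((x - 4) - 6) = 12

Step 1. [-((x - 4) - 6) = 12] flip signs both sides. So neg: (x - 4) - 6 = -12.
Step 2. [(x - 4) - 6 = -12] peel the -6: add 6 from each side. So sub: x - 4 = -6.
Step 3. [x - 4 = -6] -4 is outermost — add 4 both sides. So sub: x = -2.

Answer: x ∈ {-2}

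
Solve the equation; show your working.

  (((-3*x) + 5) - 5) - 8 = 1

Step 1. [(((-3*x) + 5) - 5) - 8 = 1] add 8: x sits inside (… - 8), so sub: ((-3*x) + 5) - 5 = 9.
Step 2. [((-3*x) + 5) - 5 = 9] the outer -5 inverts by adding 5 ⇒ sub: (-3*x) + 5 = 14.
Step 3. [(-3*x) + 5 = 14] subtract 5: x sits inside (… + 5), so sub: -3*x = 9.
Step 4. [-3*x = 9] LHS = -3·(…); ÷-3 both sides. So div: x = -3.

Answer: x ∈ {-3}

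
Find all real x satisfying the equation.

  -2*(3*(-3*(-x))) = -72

Step 1. [-2*(3*(-3*(-x))) = -72] leading coefficient -2: divide by -2 ⇒ div: 3*(-3*(-x)) = 36.
Step 2. [3*(-3*(-x)) = 36] leading coefficient 3: divide by 3 ⇒ div: -3*(-x) = 12.
Step 3. [-3*(-x) = 12] divide by the outer -3. So div: -x = -4.
Step 4. [-x = -4] flip signs both sides ⇒ neg: x = 4.

Answer: x ∈ {4}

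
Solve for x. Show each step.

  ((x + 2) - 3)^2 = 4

Step 1. [((x + 2) - 3)^2 = 4] √ both sides: 4 ≥ 0 gives two branches ⇒ sqrt: (x + 2) - 3 = 2 or -2.
Step 2. [(x + 2) - 3 = 2 or -2] peel the -3: add 3 from each side. So sub: x + 2 = 5 or 1.
Step 3. [x + 2 = 5 or 1] 2 comes off first (subtract 2). So sub: x = 3 or -1.

Answer: x ∈ {-1, 3}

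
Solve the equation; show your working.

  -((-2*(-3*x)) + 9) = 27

Step 1. [-((-2*(-3*x)) + 9) = 27] LHS negated; negate both sides ⇒ neg: (-2*(-3*x)) + 9 = -27.
Step 2. [(-2*(-3*x)) + 9 = -27] +9 is outermost — subtract 9 both sides ⇒ sub: -2*(-3*x) = -36.
Step 3. [-2*(-3*x) = -36] -2 out front; divide by -2, so div: -3*x = 18.
Step 4. [-3*x = 18] -3·(inner) — divide through by -3. So div: x = -6.

Answer: x ∈ {-6}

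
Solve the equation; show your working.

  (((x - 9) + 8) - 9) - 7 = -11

Step 1. [(((x - 9) + 8) - 9) - 7 = -11] 7 comes off first (add 7). So sub: ((x - 9) + 8) - 9 = -4.
Step 2. [((x - 9) + 8) - 9 = -4] add 9: x sits inside (… - 9) ⇒ sub: (x - 9) + 8 = 5.
Step 3. [(x - 9) + 8 = 5] peel the +8: subtract 8 from each side, so sub: x - 9 = -3.
Step 4. [x - 9 = -3] -9 is outermost — add 9 both sides. So sub: x = 6.

Answer: x ∈ {6}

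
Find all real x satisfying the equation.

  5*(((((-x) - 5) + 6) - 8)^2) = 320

Step 1. [5*(((((-x) - 5) + 6) - 8)^2) = 320] leading coefficient 5: divide by 5 ⇒ div: ((((-x) - 5) + 6) - 8)^2 = 64.
Step 2. [((((-x) - 5) + 6) - 8)^2 = 64] 64 ≥ 0, LHS is (·)² — take ±√ ⇒ sqrt: (((-x) - 5) + 6) - 8 = 8 or -8.
Step 3. [(((-x) - 5) + 6) - 8 = 8 or -8] the outer -8 inverts by adding 8, so sub: ((-x) - 5) + 6 = 16 or 0.
Step 4. [((-x) - 5) + 6 = 16 or 0] +6 is outermost — subtract 6 both sides ⇒ sub: (-x) - 5 = 10 or -6.
Step 5. [(-x) - 5 = 10 or -6] peel the -5: add 5 from each side, so sub: -x = 15 or -1.
Step 6. [-x = 15 or -1] LHS negated; negate both sides. So neg: x = -15 or 1.

Answer: x ∈ {-15, 1}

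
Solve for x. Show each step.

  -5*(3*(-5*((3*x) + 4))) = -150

Step 1. [-5*(3*(-5*((3*x) + 4))) = -150] divide by the outer -5, so div: 3*(-5*((3*x) + 4)) = 30.
Step 2. [3*(-5*((3*x) + 4)) = 30] LHS = 3·(…); ÷3 both sides ⇒ div: -5*((3*x) + 4) = 10.
Step 3. [-5*((3*x) + 4) = 10] -5 out front; divide by -5 ⇒ div: (3*x) + 4 = -2.
Step 4. [(3*x) + 4 = -2] +4 is outermost — subtract 4 both sides ⇒ sub: 3*x = -6.
Step 5. [3*x = -6] leading coefficient 3: divide by 3, so div: x = -2.

Answer: x ∈ {-2}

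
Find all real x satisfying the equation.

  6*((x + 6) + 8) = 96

Step 1. [6*((x + 6) + 8) = 96] 6·(inner) — divide through by 6, so div: (x + 6) + 8 = 16.
Step 2. [(x + 6) + 8 = 16] peel the +8: subtract 8 from each side, so sub: x + 6 = 8.
Step 3. [x + 6 = 8] subtract 6: x sits inside (… + 6), so sub: x = 2.

Answer: x ∈ {2}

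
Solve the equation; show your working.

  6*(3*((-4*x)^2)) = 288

Step 1. [6*(3*((-4*x)^2)) = 288] LHS = 6·(…); ÷6 both sides ⇒ div: 3*((-4*x)^2) = 48.
Step 2. [3*((-4*x)^2) = 48] leading coefficient 3: divide by 3 ⇒ div: (-4*x)^2 = 16.
Step 3. [(-4*x)^2 = 16] √ both sides: 16 ≥ 0 gives two branches. So sqrt: -4*x = 4 or -4.
Step 4. [-4*x = 4 or -4] leading coefficient -4: divide by -4 ⇒ div: x = -1 or 1.

Answer: x ∈ {-1, 1}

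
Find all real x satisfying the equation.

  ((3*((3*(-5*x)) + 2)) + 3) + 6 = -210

Step 1. [((3*((3*(-5*x)) + 2)) + 3) + 6 = -210] peel the +6: subtract 6 from each side ⇒ sub: (3*((3*(-5*x)) + 2)) + 3 = -216.
Step 2. [(3*((3*(-5*x)) + 2)) + 3 = -216] 3 | LHS and 3 | -216: pull 3 out, so factor: ((3*(-5*x)) + 2) + 1 = -72.
Step 3. [((3*(-5*x)) + 2) + 1 = -72] peel the +1: subtract 1 from each side ⇒ sub: (3*(-5*x)) + 2 = -73.
Step 4. [(3*(-5*x)) + 2 = -73] subtract 2: x sits inside (… + 2). So sub: 3*(-5*x) = -75.
Step 5. [3*(-5*x) = -75] divide by the outer 3 ⇒ div: -5*x = -25.
Step 6. [-5*x = -25] LHS = -5·(…); ÷-5 both sides, so div: x = 5.

Answer: x ∈ {5}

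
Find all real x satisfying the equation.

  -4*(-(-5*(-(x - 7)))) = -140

Step 1. [-4*(-(-5*(-(x - 7)))) = -140] leading coefficient -4: divide by -4, so div: -(-5*(-(x - 7))) = 35.
Step 2. [-(-5*(-(x - 7))) = 35] flip signs both sides. So neg: -5*(-(x - 7)) = -35.
Step 3. [-5*(-(x - 7)) = -35] divide by the outer -5 ⇒ div: -(x - 7) = 7.
Step 4. [-(x - 7) = 7] flip signs both sides ⇒ neg: x - 7 = -7.
Step 5. [x - 7 = -7] add 7: x sits inside (… - 7), so sub: x = 0.

Answer: x ∈ {0}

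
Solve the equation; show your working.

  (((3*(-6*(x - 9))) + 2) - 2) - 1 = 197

Step 1. [(((3*(-6*(x - 9))) + 2) - 2) - 1 = 197] add 1: x sits inside (… - 1), so sub: ((3*(-6*(x - 9))) + 2) - 2 = 198.
Step 2. [((3*(-6*(x - 9))) + 2) - 2 = 198] 2 comes off first (add 2), so sub: (3*(-6*(x - 9))) + 2 = 200.
Step 3. [(3*(-6*(x - 9))) + 2 = 200] +2 is outermost — subtract 2 both sides, so sub: 3*(-6*(x - 9)) = 198.
Step 4. [3*(-6*(x - 9)) = 198] 3 out front; divide by 3, so div: -6*(x - 9) = 66.
Step 5. [-6*(x - 9) = 66] leading coefficient -6: divide by -6, so div: x - 9 = -11.
Step 6. [x - 9 = -11] add 9: x sits inside (… - 9) ⇒ sub: x = -2.

Answer: x ∈ {-2}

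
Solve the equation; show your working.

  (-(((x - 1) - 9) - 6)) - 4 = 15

Step 1. [(-(((x - 1) - 9) - 6)) - 4 = 15] the outer -4 inverts by adding 4. So sub: -(((x - 1) - 9) - 6) = 19.
Step 2. [-(((x - 1) - 9) - 6) = 19] LHS negated; negate both sides ⇒ neg: ((x - 1) - 9) - 6 = -19.
Step 3. [((x - 1) - 9) - 6 = -19] 6 comes off first (add 6), so sub: (x - 1) - 9 = -13.
Step 4. [(x - 1) - 9 = -13] add 9: x sits inside (… - 9), so sub: x - 1 = -4.
Step 5. [x - 1 = -4] add 1: x sits inside (… - 1) ⇒ sub: x = -3.

Answer: x ∈ {-3}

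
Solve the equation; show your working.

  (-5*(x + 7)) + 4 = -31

Step 1. [(-5*(x + 7)) + 4 = -31] the outer +4 inverts by subtracting 4 ⇒ sub: -5*(x + 7) = -35.
Step 2. [-5*(x + 7) = -35] leading coefficient -5: divide by -5 ⇒ div: x + 7 = 7.
Step 3. [x + 7 = 7] the outer +7 inverts by subtracting 7. So sub: x = 0.

Answer: x ∈ {0}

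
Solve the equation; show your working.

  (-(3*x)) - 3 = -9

Step 1. [(-(3*x)) - 3 = -9] 3 comes off first (add 3) ⇒ sub: -(3*x) = -6.
Step 2. [-(3*x) = -6] flip signs both sides ⇒ neg: 3*x = 6.
Step 3. [3*x = 6] 3 out front; divide by 3. So div: x = 2.

Answer: x ∈ {2}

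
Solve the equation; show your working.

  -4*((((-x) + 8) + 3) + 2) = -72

Step 1. [-4*((((-x) + 8) + 3) + 2) = -72] -4 out front; divide by -4. So div: (((-x) + 8) + 3) + 2 = 18.
Step 2. [(((-x) + 8) + 3) + 2 = 18] the outer +2 inverts by subtracting 2, so sub: ((-x) + 8) + 3 = 16.
Step 3. [((-x) + 8) + 3 = 16] subtract 3: x sits inside (… + 3) ⇒ sub: (-x) + 8 = 13.
Step 4. [(-x) + 8 = 13] 8 comes off first (subtract 8) ⇒ sub: -x = 5.
Step 5. [-x = 5] LHS negated; negate both sides, so neg: x = -5.

Answer: x ∈ {-5}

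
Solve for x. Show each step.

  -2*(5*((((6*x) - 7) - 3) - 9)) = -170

Step 1. [-2*(5*((((6*x) - 7) - 3) - 9)) = -170] divide by the outer -2. So div: 5*((((6*x) - 7) - 3) - 9) = 85.
Step 2. [5*((((6*x) - 7) - 3) - 9) = 85] 5·(inner) — divide through by 5, so div: (((6*x) - 7) - 3) - 9 = 17.
Step 3. [(((6*x) - 7) - 3) - 9 = 17] the outer -9 inverts by adding 9, so sub: ((6*x) - 7) - 3 = 26.
Step 4. [((6*x) - 7) - 3 = 26] the outer -3 inverts by adding 3, so sub: (6*x) - 7 = 29.
Step 5. [(6*x) - 7 = 29] add 7: x sits inside (… - 7), so sub: 6*x = 36.
Step 6. [6*x = 36] leading coefficient 6: divide by 6, so div: x = 6.

Answer: x ∈ {6}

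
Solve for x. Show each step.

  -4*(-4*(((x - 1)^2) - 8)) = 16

Step 1. [-4*(-4*(((x - 1)^2) - 8)) = 16] -4 out front; divide by -4 ⇒ div: -4*(((x - 1)^2) - 8) = -4.
Step 2. [-4*(((x - 1)^2) - 8) = -4] LHS = -4·(…); ÷-4 both sides, so div: ((x - 1)^2) - 8 = 1.
Step 3. [((x - 1)^2) - 8 = 1] peel the -8: add 8 from each side ⇒ sub: (x - 1)^2 = 9.
Step 4. [(x - 1)^2 = 9] 9 ≥ 0, LHS is (·)² — take ±√, so sqrt: x - 1 = 3 or -3.
Step 5. [x - 1 = 3 or -3] add 1: x sits inside (… - 1). So sub: x = 4 or -2.

Answer: x ∈ {-2, 4}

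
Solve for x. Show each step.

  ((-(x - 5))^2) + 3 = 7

Step 1. [((-(x - 5))^2) + 3 = 7] subtract 3: x sits inside (… + 3), so sub: (-(x - 5))^2 = 4.
Step 2. [(-(x - 5))^2 = 4] √ both sides: 4 ≥ 0 gives two branches. So sqrt: -(x - 5) = 2 or -2.
Step 3. [-(x - 5) = 2 or -2] leading − — multiply by −1. So neg: x - 5 = -2 or 2.
Step 4. [x - 5 = -2 or 2] 5 comes off first (add 5), so sub: x = 3 or 7.

Answer: x ∈ {3, 7}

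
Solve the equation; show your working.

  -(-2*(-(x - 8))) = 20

Step 1. [-(-2*(-(x - 8))) = 20] LHS negated; negate both sides ⇒ neg: -2*(-(x - 8)) = -20.
Step 2. [-2*(-(x - 8)) = -20] divide by the outer -2 ⇒ div: -(x - 8) = 10.
Step 3. [-(x - 8) = 10] leading − — multiply by −1 ⇒ neg: x - 8 = -10.
Step 4. [x - 8 = -10] -8 is outermost — add 8 both sides ⇒ sub: x = -2.

Answer: x ∈ {-2}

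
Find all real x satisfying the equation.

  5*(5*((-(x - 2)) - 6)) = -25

Step 1. [5*(5*((-(x - 2)) - 6)) = -25] LHS = 5·(…); ÷5 both sides, so div: 5*((-(x - 2)) - 6) = -5.
Step 2. [5*((-(x - 2)) - 6) = -5] 5 out front; divide by 5, so div: (-(x - 2)) - 6 = -1.
Step 3. [(-(x - 2)) - 6 = -1] 6 comes off first (add 6), so sub: -(x - 2) = 5.
Step 4. [-(x - 2) = 5] leading − — multiply by −1, so neg: x - 2 = -5.
Step 5. [x - 2 = -5] -2 is outermost — add 2 both sides ⇒ sub: x = -3.

Answer: x ∈ {-3}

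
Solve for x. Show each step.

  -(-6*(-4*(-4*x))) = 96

Step 1. [-(-6*(-4*(-4*x))) = 96] leading − — multiply by −1, so neg: -6*(-4*(-4*x)) = -96.
Step 2. [-6*(-4*(-4*x)) = -96] -6 out front; divide by -6, so div: -4*(-4*x) = 16.
Step 3. [-4*(-4*x) = 16] divide by the outer -4. So div: -4*x = -4.
Step 4. [-4*x = -4] LHS = -4·(…); ÷-4 both sides. So div: x = 1.

Answer: x ∈ {1}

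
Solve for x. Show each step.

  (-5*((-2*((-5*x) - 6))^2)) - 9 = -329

Step 1. [(-5*((-2*((-5*x) - 6))^2)) - 9 = -329] peel the -9: add 9 from each side, so sub: -5*((-2*((-5*x) - 6))^2) = -320.
Step 2. [-5*((-2*((-5*x) - 6))^2) = -320] divide by the outer -5, so div: (-2*((-5*x) - 6))^2 = 64.
Step 3. [(-2*((-5*x) - 6))^2 = 64] √ both sides: 64 ≥ 0 gives two branches, so sqrt: -2*((-5*x) - 6) = 8 or -8.
Step 4. [-2*((-5*x) - 6) = 8 or -8] -2 out front; divide by -2, so div: (-5*x) - 6 = -4 or 4.
Step 5. [(-5*x) - 6 = -4 or 4] -6 is outermost — add 6 both sides. So sub: -5*x = 2 or 10.
Step 6. [-5*x = 2 or 10] LHS = -5·(…); ÷-5 both sides ⇒ div: x = -2/5 or -2.

Answer: x ∈ {-2, -2/5}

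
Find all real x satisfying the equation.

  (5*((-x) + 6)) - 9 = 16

Step 1. [(5*((-x) + 6)) - 9 = 16] add 9: x sits inside (… - 9), so sub: 5*((-x) + 6) = 25.
Step 2. [5*((-x) + 6) = 25] LHS = 5·(…); ÷5 both sides ⇒ div: (-x) + 6 = 5.
Step 3. [(-x) + 6 = 5] peel the +6: subtract 6 from each side. So sub: -x = -1.
Step 4. [-x = -1] flip signs both sides ⇒ neg: x = 1.

Answer: x ∈ {1}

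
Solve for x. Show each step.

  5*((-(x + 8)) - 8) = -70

Step 1. [5*((-(x + 8)) - 8) = -70] 5·(inner) — divide through by 5, so div: (-(x + 8)) - 8 = -14.
Step 2. [(-(x + 8)) - 8 = -14] peel the -8: add 8 from each side, so sub: -(x + 8) = -6.
Step 3. [-(x + 8) = -6] flip signs both sides, so neg: x + 8 = 6.
Step 4. [x + 8 = 6] peel the +8: subtract 8 from each side ⇒ sub: x = -2.

Answer: x ∈ {-2}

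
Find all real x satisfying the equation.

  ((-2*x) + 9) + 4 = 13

Step 1. [((-2*x) + 9) + 4 = 13] the outer +4 inverts by subtracting 4, so sub: (-2*x) + 9 = 9.
Step 2. [(-2*x) + 9 = 9] peel the +9: subtract 9 from each side ⇒ sub: -2*x = 0.
Step 3. [-2*x = 0] -2 out front; divide by -2. So div: x = 0.

Answer: x ∈ {0}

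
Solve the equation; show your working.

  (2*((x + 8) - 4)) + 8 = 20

Step 1. [(2*((x + 8) - 4)) + 8 = 20] 2 divides every term; factor it out ⇒ factor: ((x + 8) - 4) + 4 = 10.
Step 2. [((x + 8) - 4) + 4 = 10] peel the +4: subtract 4 from each side, so sub: (x + 8) - 4 = 6.
Step 3. [(x + 8) - 4 = 6] -4 is outermost — add 4 both sides ⇒ sub: x + 8 = 10.
Step 4. [x + 8 = 10] subtract 8: x sits inside (… + 8), so sub: x = 2.

Answer: x ∈ {2}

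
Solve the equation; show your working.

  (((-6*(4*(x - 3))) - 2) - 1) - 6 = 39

Step 1. [(((-6*(4*(x - 3))) - 2) - 1) - 6 = 39] add 6: x sits inside (… - 6) ⇒ sub: ((-6*(4*(x - 3))) - 2) - 1 = 45.
Step 2. [((-6*(4*(x - 3))) - 2) - 1 = 45] peel the -1: add 1 from each side, so sub: (-6*(4*(x - 3))) - 2 = 46.
Step 3. [(-6*(4*(x - 3))) - 2 = 46] -2 is outermost — add 2 both sides. So sub: -6*(4*(x - 3)) = 48.
Step 4. [-6*(4*(x - 3)) = 48] -6 out front; divide by -6 ⇒ div: 4*(x - 3) = -8.
Step 5. [4*(x - 3) = -8] leading coefficient 4: divide by 4. So div: x - 3 = -2.
Step 6. [x - 3 = -2] the outer -3 inverts by adding 3, so sub: x = 1.

Answer: x ∈ {1}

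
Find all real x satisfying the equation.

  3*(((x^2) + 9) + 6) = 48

Step 1. [3*(((x^2) + 9) + 6) = 48] LHS = 3·(…); ÷3 both sides. So div: ((x^2) + 9) + 6 = 16.
Step 2. [((x^2) + 9) + 6 = 16] peel the +6: subtract 6 from each side, so sub: (x^2) + 9 = 10.
Step 3. [(x^2) + 9 = 10] the outer +9 inverts by subtracting 9. So sub: x^2 = 1.
Step 4. [x^2 = 1] √ both sides: 1 ≥ 0 gives two branches, so sqrt: x = 1 or -1.

Answer: x ∈ {-1, 1}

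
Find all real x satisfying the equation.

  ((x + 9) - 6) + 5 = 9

Step 1. [((x + 9) - 6) + 5 = 9] +5 is outermost — subtract 5 both sides, so sub: (x + 9) - 6 = 4.
Step 2. [(x + 9) - 6 = 4] add 6: x sits inside (… - 6). So sub: x + 9 = 10.
Step 3. [x + 9 = 10] the outer +9 inverts by subtracting 9 ⇒ sub: x = 1.

Answer: x ∈ {1}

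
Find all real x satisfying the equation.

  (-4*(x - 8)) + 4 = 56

Step 1. [(-4*(x - 8)) + 4 = 56] the outer +4 inverts by subtracting 4. So sub: -4*(x - 8) = 52.
Step 2. [-4*(x - 8) = 52] -4·(inner) — divide through by -4. So div: x - 8 = -13.
Step 3. [x - 8 = -13] 8 comes off first (add 8), so sub: x = -5.

Answer: x ∈ {-5}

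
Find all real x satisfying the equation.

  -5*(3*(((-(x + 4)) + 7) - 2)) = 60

Step 1. [-5*(3*(((-(x + 4)) + 7) - 2)) = 60] divide by the outer -5. So div: 3*(((-(x + 4)) + 7) - 2) = -12.
Step 2. [3*(((-(x + 4)) + 7) - 2) = -12] 3 out front; divide by 3. So div: ((-(x + 4)) + 7) - 2 = -4.
Step 3. [((-(x + 4)) + 7) - 2 = -4] 2 comes off first (add 2). So sub: (-(x + 4)) + 7 = -2.
Step 4. [(-(x + 4)) + 7 = -2] the outer +7 inverts by subtracting 7. So sub: -(x + 4) = -9.
Step 5. [-(x + 4) = -9] flip signs both sides, so neg: x + 4 = 9.
Step 6. [x + 4 = 9] the outer +4 inverts by subtracting 4. So sub: x = 5.

Answer: x ∈ {5}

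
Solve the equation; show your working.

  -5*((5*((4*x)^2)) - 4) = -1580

Step 1. [-5*((5*((4*x)^2)) - 4) = -1580] leading coefficient -5: divide by -5. So div: (5*((4*x)^2)) - 4 = 316.
Step 2. [(5*((4*x)^2)) - 4 = 316] 4 comes off first (add 4) ⇒ sub: 5*((4*x)^2) = 320.
Step 3. [5*((4*x)^2) = 320] 5 out front; divide by 5, so div: (4*x)^2 = 64.
Step 4. [(4*x)^2 = 64] 64 ≥ 0, LHS is (·)² — take ±√. So sqrt: 4*x = 8 or -8.
Step 5. [4*x = 8 or -8] LHS = 4·(…); ÷4 both sides. So div: x = 2 or -2.

Answer: x ∈ {-2, 2}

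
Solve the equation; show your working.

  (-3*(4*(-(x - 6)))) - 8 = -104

Step 1. [(-3*(4*(-(x - 6)))) - 8 = -104] the outer -8 inverts by adding 8, so sub: -3*(4*(-(x - 6))) = -96.
Step 2. [-3*(4*(-(x - 6))) = -96] leading coefficient -3: divide by -3. So div: 4*(-(x - 6)) = 32.
Step 3. [4*(-(x - 6)) = 32] 4·(inner) — divide through by 4, so div: -(x - 6) = 8.
Step 4. [-(x - 6) = 8] leading − — multiply by −1. So neg: x - 6 = -8.
Step 5. [x - 6 = -8] peel the -6: add 6 from each side, so sub: x = -2.

Answer: x ∈ {-2}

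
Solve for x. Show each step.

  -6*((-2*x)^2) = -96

Step 1. [-6*((-2*x)^2) = -96] -6·(inner) — divide through by -6 ⇒ div: (-2*x)^2 = 16.
Step 2. [(-2*x)^2 = 16] LHS squared, RHS 16 ≥ 0: apply √ (±). So sqrt: -2*x = 4 or -4.
Step 3. [-2*x = 4 or -4] leading coefficient -2: divide by -2, so div: x = -2 or 2.

Answer: x ∈ {-2, 2}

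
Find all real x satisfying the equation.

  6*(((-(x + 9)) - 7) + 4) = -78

Step 1. [6*(((-(x + 9)) - 7) + 4) = -78] leading coefficient 6: divide by 6 ⇒ div: ((-(x + 9)) - 7) + 4 = -13.
Step 2. [((-(x + 9)) - 7) + 4 = -13] the outer +4 inverts by subtracting 4, so sub: (-(x + 9)) - 7 = -17.
Step 3. [(-(x + 9)) - 7 = -17] -7 is outermost — add 7 both sides. So sub: -(x + 9) = -10.
Step 4. [-(x + 9) = -10] flip signs both sides ⇒ neg: x + 9 = 10.
Step 5. [x + 9 = 10] the outer +9 inverts by subtracting 9. So sub: x = 1.

Answer: x ∈ {1}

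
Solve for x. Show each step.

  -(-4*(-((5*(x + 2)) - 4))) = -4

Step 1. [-(-4*(-((5*(x + 2)) - 4))) = -4] LHS negated; negate both sides. So neg: -4*(-((5*(x + 2)) - 4)) = 4.
Step 2. [-4*(-((5*(x + 2)) - 4)) = 4] -4 out front; divide by -4, so div: -((5*(x + 2)) - 4) = -1.
Step 3. [-((5*(x + 2)) - 4) = -1] leading − — multiply by −1, so neg: (5*(x + 2)) - 4 = 1.
Step 4. [(5*(x + 2)) - 4 = 1] peel the -4: add 4 from each side, so sub: 5*(x + 2) = 5.
Step 5. [5*(x + 2) = 5] LHS = 5·(…); ÷5 both sides ⇒ div: x + 2 = 1.
Step 6. [x + 2 = 1] +2 is outermost — subtract 2 both sides, so sub: x = -1.

Answer: x ∈ {-1}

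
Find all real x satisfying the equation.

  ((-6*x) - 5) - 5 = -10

Step 1. [((-6*x) - 5) - 5 = -10] add 5: x sits inside (… - 5). So sub: (-6*x) - 5 = -5.
Step 2. [(-6*x) - 5 = -5] -5 is outermost — add 5 both sides ⇒ sub: -6*x = 0.
Step 3. [-6*x = 0] divide by the outer -6, so div: x = 0.

Answer: x ∈ {0}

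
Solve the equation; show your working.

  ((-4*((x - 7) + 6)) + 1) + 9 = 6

Step 1. [((-4*((x - 7) + 6)) + 1) + 9 = 6] peel the +9: subtract 9 from each side ⇒ sub: (-4*((x - 7) + 6)) + 1 = -3.
Step 2. [(-4*((x - 7) + 6)) + 1 = -3] subtract 1: x sits inside (… + 1), so sub: -4*((x - 7) + 6) = -4.
Step 3. [-4*((x - 7) + 6) = -4] -4 out front; divide by -4 ⇒ div: (x - 7) + 6 = 1.
Step 4. [(x - 7) + 6 = 1] subtract 6: x sits inside (… + 6) ⇒ sub: x - 7 = -5.
Step 5. [x - 7 = -5] add 7: x sits inside (… - 7). So sub: x = 2.

Answer: x ∈ {2}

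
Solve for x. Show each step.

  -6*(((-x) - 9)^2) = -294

Step 1. [-6*(((-x) - 9)^2) = -294] -6·(inner) — divide through by -6, so div: ((-x) - 9)^2 = 49.
Step 2. [((-x) - 9)^2 = 49] 49 ≥ 0, LHS is (·)² — take ±√ ⇒ sqrt: (-x) - 9 = 7 or -7.
Step 3. [(-x) - 9 = 7 or -7] -9 is outermost — add 9 both sides, so sub: -x = 16 or 2.
Step 4. [-x = 16 or 2] flip signs both sides, so neg: x = -16 or -2.

Answer: x ∈ {-16, -2}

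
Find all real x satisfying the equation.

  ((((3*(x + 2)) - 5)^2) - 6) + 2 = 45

Step 1. [((((3*(x + 2)) - 5)^2) - 6) + 2 = 45] the outer +2 inverts by subtracting 2 ⇒ sub: (((3*(x + 2)) - 5)^2) - 6 = 43.
Step 2. [(((3*(x + 2)) - 5)^2) - 6 = 43] -6 is outermost — add 6 both sides ⇒ sub: ((3*(x + 2)) - 5)^2 = 49.
Step 3. [((3*(x + 2)) - 5)^2 = 49] √ both sides: 49 ≥ 0 gives two branches. So sqrt: (3*(x + 2)) - 5 = 7 or -7.
Step 4. [(3*(x + 2)) - 5 = 7 or -7] peel the -5: add 5 from each side ⇒ sub: 3*(x + 2) = 12 or -2.
Step 5. [3*(x + 2) = 12 or -2] 3 out front; divide by 3 ⇒ div: x + 2 = 4 or -2/3.
Step 6. [x + 2 = 4 or -2/3] the outer +2 inverts by subtracting 2, so sub: x = 2 or -8/3.

Answer: x ∈ {-8/3, 2}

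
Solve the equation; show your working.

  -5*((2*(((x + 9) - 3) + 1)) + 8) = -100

Step 1. [-5*((2*(((x + 9) - 3) + 1)) + 8) = -100] -5·(inner) — divide through by -5, so div: (2*(((x + 9) - 3) + 1)) + 8 = 20.
Step 2. [(2*(((x + 9) - 3) + 1)) + 8 = 20] common factor 2 (LHS and 20) — divide through, so factor: (((x + 9) - 3) + 1) + 4 = 10.
Step 3. [(((x + 9) - 3) + 1) + 4 = 10] subtract 4: x sits inside (… + 4), so sub: ((x + 9) - 3) + 1 = 6.
Step 4. [((x + 9) - 3) + 1 = 6] 1 comes off first (subtract 1). So sub: (x + 9) - 3 = 5.
Step 5. [(x + 9) - 3 = 5] the outer -3 inverts by adding 3 ⇒ sub: x + 9 = 8.
Step 6. [x + 9 = 8] the outer +9 inverts by subtracting 9. So sub: x = -1.

Answer: x ∈ {-1}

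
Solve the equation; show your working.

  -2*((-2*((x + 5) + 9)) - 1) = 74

Step 1. [-2*((-2*((x + 5) + 9)) - 1) = 74] divide by the outer -2 ⇒ div: (-2*((x + 5) + 9)) - 1 = -37.
Step 2. [(-2*((x + 5) + 9)) - 1 = -37] the outer -1 inverts by adding 1 ⇒ sub: -2*((x + 5) + 9) = -36.
Step 3. [-2*((x + 5) + 9) = -36] LHS = -2·(…); ÷-2 both sides. So div: (x + 5) + 9 = 18.
Step 4. [(x + 5) + 9 = 18] 9 comes off first (subtract 9). So sub: x + 5 = 9.
Step 5. [x + 5 = 9] peel the +5: subtract 5 from each side, so sub: x = 4.

Answer: x ∈ {4}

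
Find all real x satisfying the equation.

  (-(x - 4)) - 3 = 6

Step 1. [(-(x - 4)) - 3 = 6] peel the -3: add 3 from each side ⇒ sub: -(x - 4) = 9.
Step 2. [-(x - 4) = 9] LHS negated; negate both sides ⇒ neg: x - 4 = -9.
Step 3. [x - 4 = -9] the outer -4 inverts by adding 4. So sub: x = -5.

Answer: x ∈ {-5}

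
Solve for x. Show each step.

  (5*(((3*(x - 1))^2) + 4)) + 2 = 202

Step 1. [(5*(((3*(x - 1))^2) + 4)) + 2 = 202] peel the +2: subtract 2 from each side ⇒ sub: 5*(((3*(x - 1))^2) + 4) = 200.
Step 2. [5*(((3*(x - 1))^2) + 4) = 200] LHS = 5·(…); ÷5 both sides. So div: ((3*(x - 1))^2) + 4 = 40.
Step 3. [((3*(x - 1))^2) + 4 = 40] +4 is outermost — subtract 4 both sides ⇒ sub: (3*(x - 1))^2 = 36.
Step 4. [(3*(x - 1))^2 = 36] 36 ≥ 0, LHS is (·)² — take ±√ ⇒ sqrt: 3*(x - 1) = 6 or -6.
Step 5. [3*(x - 1) = 6 or -6] LHS = 3·(…); ÷3 both sides ⇒ div: x - 1 = 2 or -2.
Step 6. [x - 1 = 2 or -2] -1 is outermost — add 1 both sides ⇒ sub: x = 3 or -1.

Answer: x ∈ {-1, 3}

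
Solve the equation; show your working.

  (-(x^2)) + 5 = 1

Step 1. [(-(x^2)) + 5 = 1] subtract 5: x sits inside (… + 5), so sub: -(x^2) = -4.
Step 2. [-(x^2) = -4] LHS negated; negate both sides ⇒ neg: x^2 = 4.
Step 3. [x^2 = 4] √ both sides: 4 ≥ 0 gives two branches, so sqrt: x = 2 or -2.

Answer: x ∈ {-2, 2}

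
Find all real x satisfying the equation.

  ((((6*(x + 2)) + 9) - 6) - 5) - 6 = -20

Step 1. [((((6*(x + 2)) + 9) - 6) - 5) - 6 = -20] -6 is outermost — add 6 both sides, so sub: (((6*(x + 2)) + 9) - 6) - 5 = -14.
Step 2. [(((6*(x + 2)) + 9) - 6) - 5 = -14] -5 is outermost — add 5 both sides, so sub: ((6*(x + 2)) + 9) - 6 = -9.
Step 3. [((6*(x + 2)) + 9) - 6 = -9] 6 comes off first (add 6) ⇒ sub: (6*(x + 2)) + 9 = -3.
Step 4. [(6*(x + 2)) + 9 = -3] subtract 9: x sits inside (… + 9). So sub: 6*(x + 2) = -12.
Step 5. [6*(x + 2) = -12] LHS = 6·(…); ÷6 both sides ⇒ div: x + 2 = -2.
Step 6. [x + 2 = -2] 2 comes off first (subtract 2), so sub: x = -4.

Answer: x ∈ {-4}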